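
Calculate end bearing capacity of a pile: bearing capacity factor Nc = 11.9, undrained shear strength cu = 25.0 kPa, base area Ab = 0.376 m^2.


Result: 111.86 kN

Derivation:
Using Qb = Nc * cu * Ab
Qb = 11.9 * 25.0 * 0.376
Qb = 111.86 kN


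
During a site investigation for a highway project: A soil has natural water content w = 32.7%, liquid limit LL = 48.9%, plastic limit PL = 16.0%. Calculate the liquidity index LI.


First compute the plasticity index:
PI = LL - PL = 48.9 - 16.0 = 32.9
Then compute the liquidity index:
LI = (w - PL) / PI
LI = (32.7 - 16.0) / 32.9
LI = 0.508


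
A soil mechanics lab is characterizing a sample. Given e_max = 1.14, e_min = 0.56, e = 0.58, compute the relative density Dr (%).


Result: 96.55 %

Derivation:
Using Dr = (e_max - e) / (e_max - e_min) * 100
e_max - e = 1.14 - 0.58 = 0.56
e_max - e_min = 1.14 - 0.56 = 0.58
Dr = 0.56 / 0.58 * 100
Dr = 96.55 %


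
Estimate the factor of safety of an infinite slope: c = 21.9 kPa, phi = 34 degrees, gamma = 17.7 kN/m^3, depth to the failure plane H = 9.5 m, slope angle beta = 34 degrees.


Using Fs = c / (gamma*H*sin(beta)*cos(beta)) + tan(phi)/tan(beta)
Cohesion contribution = 21.9 / (17.7*9.5*sin(34)*cos(34))
Cohesion contribution = 0.280939
Friction contribution = tan(34)/tan(34) = 1
Fs = 0.280939 + 1
Fs = 1.281


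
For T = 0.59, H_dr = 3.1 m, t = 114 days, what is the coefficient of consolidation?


Using cv = T * H_dr^2 / t
H_dr^2 = 3.1^2 = 9.61
cv = 0.59 * 9.61 / 114
cv = 0.04974 m^2/day


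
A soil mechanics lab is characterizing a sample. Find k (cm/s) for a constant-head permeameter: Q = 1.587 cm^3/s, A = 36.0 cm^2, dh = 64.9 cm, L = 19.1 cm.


Compute hydraulic gradient:
i = dh / L = 64.9 / 19.1 = 3.39791
Then apply Darcy's law:
k = Q / (A * i)
k = 1.587 / (36.0 * 3.39791)
k = 1.587 / 122.325
k = 0.012974 cm/s


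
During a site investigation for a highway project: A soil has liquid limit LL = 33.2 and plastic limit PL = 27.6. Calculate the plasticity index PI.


Using PI = LL - PL
PI = 33.2 - 27.6
PI = 5.6


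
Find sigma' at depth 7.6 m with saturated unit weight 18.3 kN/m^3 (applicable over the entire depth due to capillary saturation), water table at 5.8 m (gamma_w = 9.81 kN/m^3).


Total stress = gamma_sat * depth
sigma = 18.3 * 7.6 = 139.08 kPa
Pore water pressure u = gamma_w * (depth - d_wt)
u = 9.81 * (7.6 - 5.8) = 17.658 kPa
Effective stress = sigma - u
sigma' = 139.08 - 17.658 = 121.42 kPa


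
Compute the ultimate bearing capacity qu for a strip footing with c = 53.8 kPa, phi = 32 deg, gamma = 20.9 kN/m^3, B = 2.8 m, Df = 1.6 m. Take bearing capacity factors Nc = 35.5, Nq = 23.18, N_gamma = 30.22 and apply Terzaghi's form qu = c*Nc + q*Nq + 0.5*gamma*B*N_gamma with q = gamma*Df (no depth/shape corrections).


Compute qu = c*Nc + gamma*Df*Nq + 0.5*gamma*B*N_gamma
Term 1: 53.8 * 35.5 = 1909.9
Term 2: 20.9 * 1.6 * 23.18 = 775.1392
Term 3: 0.5 * 20.9 * 2.8 * 30.22 = 884.2372
qu = 1909.9 + 775.1392 + 884.2372
qu = 3569.28 kPa


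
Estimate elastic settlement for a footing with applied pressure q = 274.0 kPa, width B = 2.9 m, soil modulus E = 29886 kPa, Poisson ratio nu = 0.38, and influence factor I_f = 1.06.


Result: 24.113 mm

Derivation:
Using Se = q * B * (1 - nu^2) * I_f / E
1 - nu^2 = 1 - 0.38^2 = 0.8556
Se = 274.0 * 2.9 * 0.8556 * 1.06 / 29886
Se = 0.024113 m
Convert to mm: Se = 0.024113 * 1000 = 24.113 mm


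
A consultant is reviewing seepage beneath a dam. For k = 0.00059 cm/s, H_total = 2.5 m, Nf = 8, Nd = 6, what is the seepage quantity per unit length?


Convert k to m/s for unit consistency with H:
k = 0.00059 cm/s = 0.00059 / 100 m/s = 5.9e-06 m/s
Using q = k * H * Nf / Nd
Nf / Nd = 8 / 6 = 1.3333
q = 5.9e-06 * 2.5 * 1.3333
q = 1.967e-05 m^3/s per m


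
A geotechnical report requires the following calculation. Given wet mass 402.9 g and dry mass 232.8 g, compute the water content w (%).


Using w = (m_wet - m_dry) / m_dry * 100
m_wet - m_dry = 402.9 - 232.8 = 170.1 g
w = 170.1 / 232.8 * 100
w = 73.07 %


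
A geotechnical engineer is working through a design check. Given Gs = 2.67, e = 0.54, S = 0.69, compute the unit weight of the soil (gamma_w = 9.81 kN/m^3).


Result: 19.382 kN/m^3

Derivation:
Using gamma = gamma_w * (Gs + S*e) / (1 + e)
Numerator: Gs + S*e = 2.67 + 0.69*0.54 = 3.0426
Denominator: 1 + e = 1 + 0.54 = 1.54
gamma = 9.81 * 3.0426 / 1.54
gamma = 19.382 kN/m^3


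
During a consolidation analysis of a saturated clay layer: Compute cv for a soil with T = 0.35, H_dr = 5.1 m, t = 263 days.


Result: 0.03461 m^2/day

Derivation:
Using cv = T * H_dr^2 / t
H_dr^2 = 5.1^2 = 26.01
cv = 0.35 * 26.01 / 263
cv = 0.03461 m^2/day


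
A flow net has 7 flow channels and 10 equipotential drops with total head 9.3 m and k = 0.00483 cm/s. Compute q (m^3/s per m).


Convert k to m/s for unit consistency with H:
k = 0.00483 cm/s = 0.00483 / 100 m/s = 4.83e-05 m/s
Using q = k * H * Nf / Nd
Nf / Nd = 7 / 10 = 0.7
q = 4.83e-05 * 9.3 * 0.7
q = 0.0003144 m^3/s per m


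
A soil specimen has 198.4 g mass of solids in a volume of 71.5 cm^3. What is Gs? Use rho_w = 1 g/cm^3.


Using Gs = m_s / (V_s * rho_w)
Since rho_w = 1 g/cm^3:
Gs = 198.4 / 71.5
Gs = 2.775


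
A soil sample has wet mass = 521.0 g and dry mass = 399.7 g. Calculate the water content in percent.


Using w = (m_wet - m_dry) / m_dry * 100
m_wet - m_dry = 521.0 - 399.7 = 121.3 g
w = 121.3 / 399.7 * 100
w = 30.35 %


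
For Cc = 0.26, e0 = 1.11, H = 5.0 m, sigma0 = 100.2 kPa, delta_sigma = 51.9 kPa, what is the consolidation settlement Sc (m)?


Using Sc = Cc * H / (1 + e0) * log10((sigma0 + delta_sigma) / sigma0)
Stress ratio = (100.2 + 51.9) / 100.2 = 1.51796
log10(1.51796) = 0.181261
Cc * H / (1 + e0) = 0.26 * 5.0 / (1 + 1.11) = 0.616114
Sc = 0.616114 * 0.181261
Sc = 0.1117 m


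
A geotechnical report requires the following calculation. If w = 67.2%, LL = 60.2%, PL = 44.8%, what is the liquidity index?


First compute the plasticity index:
PI = LL - PL = 60.2 - 44.8 = 15.4
Then compute the liquidity index:
LI = (w - PL) / PI
LI = (67.2 - 44.8) / 15.4
LI = 1.455


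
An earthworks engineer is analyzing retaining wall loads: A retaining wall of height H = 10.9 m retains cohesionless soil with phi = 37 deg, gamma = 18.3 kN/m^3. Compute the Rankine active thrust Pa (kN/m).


Result: 270.24 kN/m

Derivation:
Compute active earth pressure coefficient:
Ka = tan^2(45 - phi/2) = tan^2(26.5) = 0.248584
Compute active force:
Pa = 0.5 * Ka * gamma * H^2
Pa = 0.5 * 0.248584 * 18.3 * 10.9^2
Pa = 270.24 kN/m


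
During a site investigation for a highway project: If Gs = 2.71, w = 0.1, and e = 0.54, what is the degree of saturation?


Using S = Gs * w / e
S = 2.71 * 0.1 / 0.54
S = 0.5019


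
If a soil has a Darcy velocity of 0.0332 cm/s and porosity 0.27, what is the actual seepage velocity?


Using v_s = v_d / n
v_s = 0.0332 / 0.27
v_s = 0.12296 cm/s


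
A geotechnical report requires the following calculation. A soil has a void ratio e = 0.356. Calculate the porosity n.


Using the relation n = e / (1 + e)
n = 0.356 / (1 + 0.356)
n = 0.356 / 1.356
n = 0.2625


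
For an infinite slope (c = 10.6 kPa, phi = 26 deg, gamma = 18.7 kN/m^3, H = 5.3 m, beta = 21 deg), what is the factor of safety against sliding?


Using Fs = c / (gamma*H*sin(beta)*cos(beta)) + tan(phi)/tan(beta)
Cohesion contribution = 10.6 / (18.7*5.3*sin(21)*cos(21))
Cohesion contribution = 0.319674
Friction contribution = tan(26)/tan(21) = 1.27059
Fs = 0.319674 + 1.27059
Fs = 1.59


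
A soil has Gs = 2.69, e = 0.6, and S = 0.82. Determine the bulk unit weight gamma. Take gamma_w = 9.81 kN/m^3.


Result: 19.51 kN/m^3

Derivation:
Using gamma = gamma_w * (Gs + S*e) / (1 + e)
Numerator: Gs + S*e = 2.69 + 0.82*0.6 = 3.182
Denominator: 1 + e = 1 + 0.6 = 1.6
gamma = 9.81 * 3.182 / 1.6
gamma = 19.51 kN/m^3


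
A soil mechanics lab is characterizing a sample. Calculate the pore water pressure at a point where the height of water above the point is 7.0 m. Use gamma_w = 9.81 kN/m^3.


Using u = gamma_w * h_w
u = 9.81 * 7.0
u = 68.67 kPa


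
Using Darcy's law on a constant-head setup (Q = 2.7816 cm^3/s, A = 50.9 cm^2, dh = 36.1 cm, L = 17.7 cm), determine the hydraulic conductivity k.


Compute hydraulic gradient:
i = dh / L = 36.1 / 17.7 = 2.03955
Then apply Darcy's law:
k = Q / (A * i)
k = 2.7816 / (50.9 * 2.03955)
k = 2.7816 / 103.813
k = 0.026794 cm/s


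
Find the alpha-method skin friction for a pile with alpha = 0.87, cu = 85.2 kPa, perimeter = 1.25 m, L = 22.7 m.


Result: 2103.27 kN

Derivation:
Using Qs = alpha * cu * perimeter * L
Qs = 0.87 * 85.2 * 1.25 * 22.7
Qs = 2103.27 kN


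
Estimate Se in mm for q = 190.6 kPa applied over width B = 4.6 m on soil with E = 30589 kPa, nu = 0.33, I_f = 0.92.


Result: 23.498 mm

Derivation:
Using Se = q * B * (1 - nu^2) * I_f / E
1 - nu^2 = 1 - 0.33^2 = 0.8911
Se = 190.6 * 4.6 * 0.8911 * 0.92 / 30589
Se = 0.023498 m
Convert to mm: Se = 0.023498 * 1000 = 23.498 mm


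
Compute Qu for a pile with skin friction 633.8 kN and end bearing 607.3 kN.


Using Qu = Qf + Qb
Qu = 633.8 + 607.3
Qu = 1241.1 kN


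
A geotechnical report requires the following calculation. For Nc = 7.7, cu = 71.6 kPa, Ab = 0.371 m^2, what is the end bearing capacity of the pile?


Result: 204.54 kN

Derivation:
Using Qb = Nc * cu * Ab
Qb = 7.7 * 71.6 * 0.371
Qb = 204.54 kN


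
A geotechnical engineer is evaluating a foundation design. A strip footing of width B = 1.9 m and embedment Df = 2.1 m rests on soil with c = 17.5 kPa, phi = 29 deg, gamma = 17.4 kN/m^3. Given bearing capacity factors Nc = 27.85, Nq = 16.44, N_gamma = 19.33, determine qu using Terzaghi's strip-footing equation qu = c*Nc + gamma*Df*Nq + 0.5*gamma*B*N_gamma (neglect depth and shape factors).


Compute qu = c*Nc + gamma*Df*Nq + 0.5*gamma*B*N_gamma
Term 1: 17.5 * 27.85 = 487.375
Term 2: 17.4 * 2.1 * 16.44 = 600.7176
Term 3: 0.5 * 17.4 * 1.9 * 19.33 = 319.5249
qu = 487.375 + 600.7176 + 319.5249
qu = 1407.62 kPa


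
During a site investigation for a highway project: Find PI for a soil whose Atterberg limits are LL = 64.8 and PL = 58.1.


Using PI = LL - PL
PI = 64.8 - 58.1
PI = 6.7


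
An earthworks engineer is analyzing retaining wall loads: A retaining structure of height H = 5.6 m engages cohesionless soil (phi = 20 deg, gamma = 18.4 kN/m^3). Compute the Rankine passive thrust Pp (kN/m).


Compute passive earth pressure coefficient:
Kp = tan^2(45 + phi/2) = tan^2(55.0) = 2.039607
Compute passive force:
Pp = 0.5 * Kp * gamma * H^2
Pp = 0.5 * 2.039607 * 18.4 * 5.6^2
Pp = 588.45 kN/m


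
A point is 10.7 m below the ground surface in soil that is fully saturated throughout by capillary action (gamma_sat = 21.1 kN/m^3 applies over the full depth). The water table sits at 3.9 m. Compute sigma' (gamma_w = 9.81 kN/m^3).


Total stress = gamma_sat * depth
sigma = 21.1 * 10.7 = 225.77 kPa
Pore water pressure u = gamma_w * (depth - d_wt)
u = 9.81 * (10.7 - 3.9) = 66.708 kPa
Effective stress = sigma - u
sigma' = 225.77 - 66.708 = 159.06 kPa


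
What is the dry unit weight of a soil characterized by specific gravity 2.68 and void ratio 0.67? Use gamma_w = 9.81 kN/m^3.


Result: 15.743 kN/m^3

Derivation:
Using gamma_d = Gs * gamma_w / (1 + e)
gamma_d = 2.68 * 9.81 / (1 + 0.67)
gamma_d = 2.68 * 9.81 / 1.67
gamma_d = 15.743 kN/m^3


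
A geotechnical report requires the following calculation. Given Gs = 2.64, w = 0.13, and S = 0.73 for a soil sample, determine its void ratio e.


Using the relation e = Gs * w / S
e = 2.64 * 0.13 / 0.73
e = 0.4701


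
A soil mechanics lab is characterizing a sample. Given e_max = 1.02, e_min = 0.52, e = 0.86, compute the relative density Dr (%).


Using Dr = (e_max - e) / (e_max - e_min) * 100
e_max - e = 1.02 - 0.86 = 0.16
e_max - e_min = 1.02 - 0.52 = 0.5
Dr = 0.16 / 0.5 * 100
Dr = 32.0 %


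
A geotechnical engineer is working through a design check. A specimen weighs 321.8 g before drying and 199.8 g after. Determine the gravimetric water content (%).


Using w = (m_wet - m_dry) / m_dry * 100
m_wet - m_dry = 321.8 - 199.8 = 122.0 g
w = 122.0 / 199.8 * 100
w = 61.06 %


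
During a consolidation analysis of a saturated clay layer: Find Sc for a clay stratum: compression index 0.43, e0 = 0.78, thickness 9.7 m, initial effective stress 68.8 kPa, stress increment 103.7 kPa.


Result: 0.9354 m

Derivation:
Using Sc = Cc * H / (1 + e0) * log10((sigma0 + delta_sigma) / sigma0)
Stress ratio = (68.8 + 103.7) / 68.8 = 2.50727
log10(2.50727) = 0.399201
Cc * H / (1 + e0) = 0.43 * 9.7 / (1 + 0.78) = 2.34326
Sc = 2.34326 * 0.399201
Sc = 0.9354 m


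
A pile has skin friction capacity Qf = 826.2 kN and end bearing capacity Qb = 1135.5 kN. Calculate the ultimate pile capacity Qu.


Using Qu = Qf + Qb
Qu = 826.2 + 1135.5
Qu = 1961.7 kN


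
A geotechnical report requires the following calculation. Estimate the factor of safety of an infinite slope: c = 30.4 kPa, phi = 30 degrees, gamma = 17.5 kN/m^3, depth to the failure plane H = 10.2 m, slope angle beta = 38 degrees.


Result: 1.09

Derivation:
Using Fs = c / (gamma*H*sin(beta)*cos(beta)) + tan(phi)/tan(beta)
Cohesion contribution = 30.4 / (17.5*10.2*sin(38)*cos(38))
Cohesion contribution = 0.351044
Friction contribution = tan(30)/tan(38) = 0.738975
Fs = 0.351044 + 0.738975
Fs = 1.09


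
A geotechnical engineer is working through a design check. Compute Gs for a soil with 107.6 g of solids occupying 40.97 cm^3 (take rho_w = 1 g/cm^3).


Using Gs = m_s / (V_s * rho_w)
Since rho_w = 1 g/cm^3:
Gs = 107.6 / 40.97
Gs = 2.626


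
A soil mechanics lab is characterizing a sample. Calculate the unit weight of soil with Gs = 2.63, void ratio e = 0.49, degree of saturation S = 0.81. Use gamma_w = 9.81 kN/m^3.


Result: 19.929 kN/m^3

Derivation:
Using gamma = gamma_w * (Gs + S*e) / (1 + e)
Numerator: Gs + S*e = 2.63 + 0.81*0.49 = 3.0269
Denominator: 1 + e = 1 + 0.49 = 1.49
gamma = 9.81 * 3.0269 / 1.49
gamma = 19.929 kN/m^3


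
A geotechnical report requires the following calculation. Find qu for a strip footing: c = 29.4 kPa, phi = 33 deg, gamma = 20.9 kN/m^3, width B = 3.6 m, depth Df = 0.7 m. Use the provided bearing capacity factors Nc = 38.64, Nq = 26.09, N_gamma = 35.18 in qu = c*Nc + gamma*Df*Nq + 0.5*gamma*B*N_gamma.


Compute qu = c*Nc + gamma*Df*Nq + 0.5*gamma*B*N_gamma
Term 1: 29.4 * 38.64 = 1136.016
Term 2: 20.9 * 0.7 * 26.09 = 381.6967
Term 3: 0.5 * 20.9 * 3.6 * 35.18 = 1323.4716
qu = 1136.016 + 381.6967 + 1323.4716
qu = 2841.18 kPa


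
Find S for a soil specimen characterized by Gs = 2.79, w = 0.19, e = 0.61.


Using S = Gs * w / e
S = 2.79 * 0.19 / 0.61
S = 0.869


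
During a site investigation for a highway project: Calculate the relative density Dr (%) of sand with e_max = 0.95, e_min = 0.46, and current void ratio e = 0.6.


Using Dr = (e_max - e) / (e_max - e_min) * 100
e_max - e = 0.95 - 0.6 = 0.35
e_max - e_min = 0.95 - 0.46 = 0.49
Dr = 0.35 / 0.49 * 100
Dr = 71.43 %


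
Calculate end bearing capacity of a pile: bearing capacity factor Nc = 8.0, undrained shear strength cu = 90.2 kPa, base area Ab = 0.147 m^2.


Result: 106.08 kN

Derivation:
Using Qb = Nc * cu * Ab
Qb = 8.0 * 90.2 * 0.147
Qb = 106.08 kN


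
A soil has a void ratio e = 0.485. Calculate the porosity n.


Using the relation n = e / (1 + e)
n = 0.485 / (1 + 0.485)
n = 0.485 / 1.485
n = 0.3266


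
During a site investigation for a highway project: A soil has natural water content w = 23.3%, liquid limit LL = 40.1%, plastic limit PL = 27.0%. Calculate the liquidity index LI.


First compute the plasticity index:
PI = LL - PL = 40.1 - 27.0 = 13.1
Then compute the liquidity index:
LI = (w - PL) / PI
LI = (23.3 - 27.0) / 13.1
LI = -0.282


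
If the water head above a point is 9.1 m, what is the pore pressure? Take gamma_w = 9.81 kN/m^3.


Using u = gamma_w * h_w
u = 9.81 * 9.1
u = 89.27 kPa


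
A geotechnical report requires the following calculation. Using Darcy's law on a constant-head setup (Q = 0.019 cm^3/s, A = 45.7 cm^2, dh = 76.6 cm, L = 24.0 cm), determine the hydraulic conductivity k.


Result: 0.00013 cm/s

Derivation:
Compute hydraulic gradient:
i = dh / L = 76.6 / 24.0 = 3.19167
Then apply Darcy's law:
k = Q / (A * i)
k = 0.019 / (45.7 * 3.19167)
k = 0.019 / 145.859
k = 0.00013 cm/s


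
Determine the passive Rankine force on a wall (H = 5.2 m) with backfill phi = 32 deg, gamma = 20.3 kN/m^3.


Compute passive earth pressure coefficient:
Kp = tan^2(45 + phi/2) = tan^2(61.0) = 3.254588
Compute passive force:
Pp = 0.5 * Kp * gamma * H^2
Pp = 0.5 * 3.254588 * 20.3 * 5.2^2
Pp = 893.24 kN/m


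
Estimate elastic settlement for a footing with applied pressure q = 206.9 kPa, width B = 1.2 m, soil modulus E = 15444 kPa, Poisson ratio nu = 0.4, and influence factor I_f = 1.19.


Result: 16.07 mm

Derivation:
Using Se = q * B * (1 - nu^2) * I_f / E
1 - nu^2 = 1 - 0.4^2 = 0.84
Se = 206.9 * 1.2 * 0.84 * 1.19 / 15444
Se = 0.016070 m
Convert to mm: Se = 0.016070 * 1000 = 16.07 mm


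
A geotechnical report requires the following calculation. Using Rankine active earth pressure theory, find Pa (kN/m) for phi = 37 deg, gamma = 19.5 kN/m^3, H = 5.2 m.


Compute active earth pressure coefficient:
Ka = tan^2(45 - phi/2) = tan^2(26.5) = 0.248584
Compute active force:
Pa = 0.5 * Ka * gamma * H^2
Pa = 0.5 * 0.248584 * 19.5 * 5.2^2
Pa = 65.54 kN/m


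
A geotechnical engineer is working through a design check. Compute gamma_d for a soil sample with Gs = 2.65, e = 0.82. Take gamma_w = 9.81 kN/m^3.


Using gamma_d = Gs * gamma_w / (1 + e)
gamma_d = 2.65 * 9.81 / (1 + 0.82)
gamma_d = 2.65 * 9.81 / 1.82
gamma_d = 14.284 kN/m^3


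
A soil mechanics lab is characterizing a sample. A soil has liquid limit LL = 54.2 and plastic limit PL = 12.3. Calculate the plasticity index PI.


Using PI = LL - PL
PI = 54.2 - 12.3
PI = 41.9


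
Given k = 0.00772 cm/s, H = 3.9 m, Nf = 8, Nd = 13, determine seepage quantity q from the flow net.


Convert k to m/s for unit consistency with H:
k = 0.00772 cm/s = 0.00772 / 100 m/s = 7.72e-05 m/s
Using q = k * H * Nf / Nd
Nf / Nd = 8 / 13 = 0.6154
q = 7.72e-05 * 3.9 * 0.6154
q = 0.0001853 m^3/s per m


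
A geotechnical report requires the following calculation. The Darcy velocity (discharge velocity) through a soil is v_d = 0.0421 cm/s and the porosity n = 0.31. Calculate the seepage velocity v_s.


Using v_s = v_d / n
v_s = 0.0421 / 0.31
v_s = 0.13581 cm/s


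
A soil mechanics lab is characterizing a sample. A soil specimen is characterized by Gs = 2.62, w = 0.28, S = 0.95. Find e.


Using the relation e = Gs * w / S
e = 2.62 * 0.28 / 0.95
e = 0.7722


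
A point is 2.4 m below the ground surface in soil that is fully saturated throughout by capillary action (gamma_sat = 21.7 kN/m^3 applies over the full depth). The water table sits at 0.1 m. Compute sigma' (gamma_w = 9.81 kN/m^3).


Total stress = gamma_sat * depth
sigma = 21.7 * 2.4 = 52.08 kPa
Pore water pressure u = gamma_w * (depth - d_wt)
u = 9.81 * (2.4 - 0.1) = 22.563 kPa
Effective stress = sigma - u
sigma' = 52.08 - 22.563 = 29.52 kPa


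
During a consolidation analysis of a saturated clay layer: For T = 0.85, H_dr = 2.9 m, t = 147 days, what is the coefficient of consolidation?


Using cv = T * H_dr^2 / t
H_dr^2 = 2.9^2 = 8.41
cv = 0.85 * 8.41 / 147
cv = 0.04863 m^2/day


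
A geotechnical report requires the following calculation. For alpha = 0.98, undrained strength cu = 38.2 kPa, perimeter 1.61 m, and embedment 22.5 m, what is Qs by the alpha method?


Result: 1356.12 kN

Derivation:
Using Qs = alpha * cu * perimeter * L
Qs = 0.98 * 38.2 * 1.61 * 22.5
Qs = 1356.12 kN


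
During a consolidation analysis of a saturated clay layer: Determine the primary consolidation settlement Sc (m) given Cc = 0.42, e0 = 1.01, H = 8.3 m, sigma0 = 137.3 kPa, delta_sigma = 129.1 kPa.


Using Sc = Cc * H / (1 + e0) * log10((sigma0 + delta_sigma) / sigma0)
Stress ratio = (137.3 + 129.1) / 137.3 = 1.94028
log10(1.94028) = 0.287864
Cc * H / (1 + e0) = 0.42 * 8.3 / (1 + 1.01) = 1.73433
Sc = 1.73433 * 0.287864
Sc = 0.4993 m


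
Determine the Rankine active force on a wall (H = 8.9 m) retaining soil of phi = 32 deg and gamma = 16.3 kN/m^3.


Compute active earth pressure coefficient:
Ka = tan^2(45 - phi/2) = tan^2(29.0) = 0.307259
Compute active force:
Pa = 0.5 * Ka * gamma * H^2
Pa = 0.5 * 0.307259 * 16.3 * 8.9^2
Pa = 198.35 kN/m


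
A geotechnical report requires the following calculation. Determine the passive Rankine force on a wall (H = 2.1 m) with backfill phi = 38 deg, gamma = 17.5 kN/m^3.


Compute passive earth pressure coefficient:
Kp = tan^2(45 + phi/2) = tan^2(64.0) = 4.203746
Compute passive force:
Pp = 0.5 * Kp * gamma * H^2
Pp = 0.5 * 4.203746 * 17.5 * 2.1^2
Pp = 162.21 kN/m


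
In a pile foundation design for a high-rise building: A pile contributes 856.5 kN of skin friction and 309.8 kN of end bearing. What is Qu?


Using Qu = Qf + Qb
Qu = 856.5 + 309.8
Qu = 1166.3 kN


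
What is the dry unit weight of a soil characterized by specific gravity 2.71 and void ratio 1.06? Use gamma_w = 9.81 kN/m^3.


Result: 12.905 kN/m^3

Derivation:
Using gamma_d = Gs * gamma_w / (1 + e)
gamma_d = 2.71 * 9.81 / (1 + 1.06)
gamma_d = 2.71 * 9.81 / 2.06
gamma_d = 12.905 kN/m^3


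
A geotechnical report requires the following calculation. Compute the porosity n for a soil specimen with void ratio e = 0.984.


Using the relation n = e / (1 + e)
n = 0.984 / (1 + 0.984)
n = 0.984 / 1.984
n = 0.496


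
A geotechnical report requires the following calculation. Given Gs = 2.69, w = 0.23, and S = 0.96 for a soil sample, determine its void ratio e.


Result: 0.6445

Derivation:
Using the relation e = Gs * w / S
e = 2.69 * 0.23 / 0.96
e = 0.6445


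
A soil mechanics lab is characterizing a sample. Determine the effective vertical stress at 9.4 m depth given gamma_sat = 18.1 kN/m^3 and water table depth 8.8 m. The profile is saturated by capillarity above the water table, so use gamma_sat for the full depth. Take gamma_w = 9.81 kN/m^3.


Total stress = gamma_sat * depth
sigma = 18.1 * 9.4 = 170.14 kPa
Pore water pressure u = gamma_w * (depth - d_wt)
u = 9.81 * (9.4 - 8.8) = 5.886 kPa
Effective stress = sigma - u
sigma' = 170.14 - 5.886 = 164.25 kPa


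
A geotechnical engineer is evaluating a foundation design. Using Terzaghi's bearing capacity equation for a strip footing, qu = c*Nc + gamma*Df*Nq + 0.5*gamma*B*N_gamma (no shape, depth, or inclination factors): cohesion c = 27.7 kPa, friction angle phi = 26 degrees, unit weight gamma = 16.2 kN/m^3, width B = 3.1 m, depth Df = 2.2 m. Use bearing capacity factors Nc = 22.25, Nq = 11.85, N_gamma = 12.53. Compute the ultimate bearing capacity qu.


Compute qu = c*Nc + gamma*Df*Nq + 0.5*gamma*B*N_gamma
Term 1: 27.7 * 22.25 = 616.325
Term 2: 16.2 * 2.2 * 11.85 = 422.334
Term 3: 0.5 * 16.2 * 3.1 * 12.53 = 314.6283
qu = 616.325 + 422.334 + 314.6283
qu = 1353.29 kPa


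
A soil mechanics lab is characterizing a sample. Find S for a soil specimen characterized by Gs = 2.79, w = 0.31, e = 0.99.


Using S = Gs * w / e
S = 2.79 * 0.31 / 0.99
S = 0.8736


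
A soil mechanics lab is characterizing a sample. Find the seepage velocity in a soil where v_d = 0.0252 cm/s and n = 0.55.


Result: 0.04582 cm/s

Derivation:
Using v_s = v_d / n
v_s = 0.0252 / 0.55
v_s = 0.04582 cm/s


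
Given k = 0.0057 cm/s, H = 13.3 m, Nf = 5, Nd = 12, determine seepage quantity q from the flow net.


Convert k to m/s for unit consistency with H:
k = 0.0057 cm/s = 0.0057 / 100 m/s = 5.7e-05 m/s
Using q = k * H * Nf / Nd
Nf / Nd = 5 / 12 = 0.4167
q = 5.7e-05 * 13.3 * 0.4167
q = 0.0003159 m^3/s per m


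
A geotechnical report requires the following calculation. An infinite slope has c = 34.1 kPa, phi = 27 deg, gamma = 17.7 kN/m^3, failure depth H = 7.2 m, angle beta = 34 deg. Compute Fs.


Using Fs = c / (gamma*H*sin(beta)*cos(beta)) + tan(phi)/tan(beta)
Cohesion contribution = 34.1 / (17.7*7.2*sin(34)*cos(34))
Cohesion contribution = 0.577182
Friction contribution = tan(27)/tan(34) = 0.755403
Fs = 0.577182 + 0.755403
Fs = 1.333


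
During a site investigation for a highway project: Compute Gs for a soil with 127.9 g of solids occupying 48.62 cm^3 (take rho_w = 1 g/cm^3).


Using Gs = m_s / (V_s * rho_w)
Since rho_w = 1 g/cm^3:
Gs = 127.9 / 48.62
Gs = 2.631


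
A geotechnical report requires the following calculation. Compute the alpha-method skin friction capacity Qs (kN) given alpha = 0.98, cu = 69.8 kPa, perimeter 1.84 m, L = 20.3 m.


Result: 2555.03 kN

Derivation:
Using Qs = alpha * cu * perimeter * L
Qs = 0.98 * 69.8 * 1.84 * 20.3
Qs = 2555.03 kN


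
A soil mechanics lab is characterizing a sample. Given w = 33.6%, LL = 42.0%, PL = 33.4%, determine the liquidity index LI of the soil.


First compute the plasticity index:
PI = LL - PL = 42.0 - 33.4 = 8.6
Then compute the liquidity index:
LI = (w - PL) / PI
LI = (33.6 - 33.4) / 8.6
LI = 0.023


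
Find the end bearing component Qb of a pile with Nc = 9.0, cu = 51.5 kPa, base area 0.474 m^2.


Result: 219.7 kN

Derivation:
Using Qb = Nc * cu * Ab
Qb = 9.0 * 51.5 * 0.474
Qb = 219.7 kN


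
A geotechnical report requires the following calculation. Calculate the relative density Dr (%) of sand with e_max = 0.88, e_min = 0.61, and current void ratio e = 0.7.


Result: 66.67 %

Derivation:
Using Dr = (e_max - e) / (e_max - e_min) * 100
e_max - e = 0.88 - 0.7 = 0.18
e_max - e_min = 0.88 - 0.61 = 0.27
Dr = 0.18 / 0.27 * 100
Dr = 66.67 %


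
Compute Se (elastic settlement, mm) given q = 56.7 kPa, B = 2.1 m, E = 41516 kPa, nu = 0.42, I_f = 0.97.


Using Se = q * B * (1 - nu^2) * I_f / E
1 - nu^2 = 1 - 0.42^2 = 0.8236
Se = 56.7 * 2.1 * 0.8236 * 0.97 / 41516
Se = 0.002291 m
Convert to mm: Se = 0.002291 * 1000 = 2.291 mm


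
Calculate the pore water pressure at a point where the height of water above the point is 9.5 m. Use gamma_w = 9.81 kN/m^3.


Using u = gamma_w * h_w
u = 9.81 * 9.5
u = 93.2 kPa


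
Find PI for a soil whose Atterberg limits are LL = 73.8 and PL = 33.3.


Using PI = LL - PL
PI = 73.8 - 33.3
PI = 40.5


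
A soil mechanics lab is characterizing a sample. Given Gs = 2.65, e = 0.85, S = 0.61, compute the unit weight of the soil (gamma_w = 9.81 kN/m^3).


Result: 16.802 kN/m^3

Derivation:
Using gamma = gamma_w * (Gs + S*e) / (1 + e)
Numerator: Gs + S*e = 2.65 + 0.61*0.85 = 3.1685
Denominator: 1 + e = 1 + 0.85 = 1.85
gamma = 9.81 * 3.1685 / 1.85
gamma = 16.802 kN/m^3


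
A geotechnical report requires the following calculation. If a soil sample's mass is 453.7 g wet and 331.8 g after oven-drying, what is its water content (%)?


Result: 36.74 %

Derivation:
Using w = (m_wet - m_dry) / m_dry * 100
m_wet - m_dry = 453.7 - 331.8 = 121.9 g
w = 121.9 / 331.8 * 100
w = 36.74 %


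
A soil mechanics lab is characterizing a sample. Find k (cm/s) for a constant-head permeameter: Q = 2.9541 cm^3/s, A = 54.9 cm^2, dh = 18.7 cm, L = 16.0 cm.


Result: 0.04604 cm/s

Derivation:
Compute hydraulic gradient:
i = dh / L = 18.7 / 16.0 = 1.16875
Then apply Darcy's law:
k = Q / (A * i)
k = 2.9541 / (54.9 * 1.16875)
k = 2.9541 / 64.1644
k = 0.04604 cm/s


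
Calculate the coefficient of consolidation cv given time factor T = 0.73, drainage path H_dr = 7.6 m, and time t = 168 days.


Result: 0.25098 m^2/day

Derivation:
Using cv = T * H_dr^2 / t
H_dr^2 = 7.6^2 = 57.76
cv = 0.73 * 57.76 / 168
cv = 0.25098 m^2/day


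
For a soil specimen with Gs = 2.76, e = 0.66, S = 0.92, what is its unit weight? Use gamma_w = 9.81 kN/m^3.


Using gamma = gamma_w * (Gs + S*e) / (1 + e)
Numerator: Gs + S*e = 2.76 + 0.92*0.66 = 3.3672
Denominator: 1 + e = 1 + 0.66 = 1.66
gamma = 9.81 * 3.3672 / 1.66
gamma = 19.899 kN/m^3


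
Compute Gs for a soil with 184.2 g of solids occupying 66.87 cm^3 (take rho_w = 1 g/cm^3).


Result: 2.755

Derivation:
Using Gs = m_s / (V_s * rho_w)
Since rho_w = 1 g/cm^3:
Gs = 184.2 / 66.87
Gs = 2.755


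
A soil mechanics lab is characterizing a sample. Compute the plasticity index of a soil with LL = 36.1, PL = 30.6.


Using PI = LL - PL
PI = 36.1 - 30.6
PI = 5.5


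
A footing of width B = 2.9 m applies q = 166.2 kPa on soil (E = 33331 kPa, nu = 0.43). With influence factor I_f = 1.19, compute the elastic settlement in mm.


Result: 14.026 mm

Derivation:
Using Se = q * B * (1 - nu^2) * I_f / E
1 - nu^2 = 1 - 0.43^2 = 0.8151
Se = 166.2 * 2.9 * 0.8151 * 1.19 / 33331
Se = 0.014026 m
Convert to mm: Se = 0.014026 * 1000 = 14.026 mm


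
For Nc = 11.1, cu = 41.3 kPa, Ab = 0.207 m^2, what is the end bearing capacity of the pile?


Using Qb = Nc * cu * Ab
Qb = 11.1 * 41.3 * 0.207
Qb = 94.9 kN


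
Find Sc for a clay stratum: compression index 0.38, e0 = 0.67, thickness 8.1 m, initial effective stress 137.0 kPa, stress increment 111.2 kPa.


Using Sc = Cc * H / (1 + e0) * log10((sigma0 + delta_sigma) / sigma0)
Stress ratio = (137.0 + 111.2) / 137.0 = 1.81168
log10(1.81168) = 0.258081
Cc * H / (1 + e0) = 0.38 * 8.1 / (1 + 0.67) = 1.84311
Sc = 1.84311 * 0.258081
Sc = 0.4757 m


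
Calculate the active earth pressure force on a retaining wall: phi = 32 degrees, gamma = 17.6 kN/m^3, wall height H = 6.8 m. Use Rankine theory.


Compute active earth pressure coefficient:
Ka = tan^2(45 - phi/2) = tan^2(29.0) = 0.307259
Compute active force:
Pa = 0.5 * Ka * gamma * H^2
Pa = 0.5 * 0.307259 * 17.6 * 6.8^2
Pa = 125.03 kN/m


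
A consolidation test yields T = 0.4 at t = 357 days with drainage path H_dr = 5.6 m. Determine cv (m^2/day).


Using cv = T * H_dr^2 / t
H_dr^2 = 5.6^2 = 31.36
cv = 0.4 * 31.36 / 357
cv = 0.03514 m^2/day


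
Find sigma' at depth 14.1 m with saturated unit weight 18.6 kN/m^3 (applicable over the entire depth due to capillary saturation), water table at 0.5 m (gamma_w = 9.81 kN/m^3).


Result: 128.84 kPa

Derivation:
Total stress = gamma_sat * depth
sigma = 18.6 * 14.1 = 262.26 kPa
Pore water pressure u = gamma_w * (depth - d_wt)
u = 9.81 * (14.1 - 0.5) = 133.416 kPa
Effective stress = sigma - u
sigma' = 262.26 - 133.416 = 128.84 kPa


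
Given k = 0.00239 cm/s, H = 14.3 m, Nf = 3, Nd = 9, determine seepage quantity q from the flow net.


Result: 0.0001139 m^3/s per m

Derivation:
Convert k to m/s for unit consistency with H:
k = 0.00239 cm/s = 0.00239 / 100 m/s = 2.39e-05 m/s
Using q = k * H * Nf / Nd
Nf / Nd = 3 / 9 = 0.3333
q = 2.39e-05 * 14.3 * 0.3333
q = 0.0001139 m^3/s per m


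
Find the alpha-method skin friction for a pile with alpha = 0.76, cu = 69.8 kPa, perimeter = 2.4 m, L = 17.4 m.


Using Qs = alpha * cu * perimeter * L
Qs = 0.76 * 69.8 * 2.4 * 17.4
Qs = 2215.28 kN


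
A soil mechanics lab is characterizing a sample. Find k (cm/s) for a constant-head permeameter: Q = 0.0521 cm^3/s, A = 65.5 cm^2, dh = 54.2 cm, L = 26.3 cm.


Compute hydraulic gradient:
i = dh / L = 54.2 / 26.3 = 2.06084
Then apply Darcy's law:
k = Q / (A * i)
k = 0.0521 / (65.5 * 2.06084)
k = 0.0521 / 134.985
k = 0.000386 cm/s


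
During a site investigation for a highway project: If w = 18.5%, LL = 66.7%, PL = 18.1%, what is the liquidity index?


First compute the plasticity index:
PI = LL - PL = 66.7 - 18.1 = 48.6
Then compute the liquidity index:
LI = (w - PL) / PI
LI = (18.5 - 18.1) / 48.6
LI = 0.008


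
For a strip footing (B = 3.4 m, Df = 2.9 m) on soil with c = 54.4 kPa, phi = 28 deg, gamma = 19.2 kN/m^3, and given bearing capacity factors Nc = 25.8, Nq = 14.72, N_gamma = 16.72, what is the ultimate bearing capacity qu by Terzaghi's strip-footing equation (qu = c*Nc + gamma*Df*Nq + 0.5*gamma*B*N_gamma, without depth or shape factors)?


Result: 2768.87 kPa

Derivation:
Compute qu = c*Nc + gamma*Df*Nq + 0.5*gamma*B*N_gamma
Term 1: 54.4 * 25.8 = 1403.52
Term 2: 19.2 * 2.9 * 14.72 = 819.6096
Term 3: 0.5 * 19.2 * 3.4 * 16.72 = 545.7408
qu = 1403.52 + 819.6096 + 545.7408
qu = 2768.87 kPa


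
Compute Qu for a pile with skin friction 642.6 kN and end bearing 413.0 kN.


Using Qu = Qf + Qb
Qu = 642.6 + 413.0
Qu = 1055.6 kN


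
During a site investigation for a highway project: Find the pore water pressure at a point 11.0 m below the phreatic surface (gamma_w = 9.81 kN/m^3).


Result: 107.91 kPa

Derivation:
Using u = gamma_w * h_w
u = 9.81 * 11.0
u = 107.91 kPa


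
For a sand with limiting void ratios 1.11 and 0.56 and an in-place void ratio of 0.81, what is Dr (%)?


Using Dr = (e_max - e) / (e_max - e_min) * 100
e_max - e = 1.11 - 0.81 = 0.3
e_max - e_min = 1.11 - 0.56 = 0.55
Dr = 0.3 / 0.55 * 100
Dr = 54.55 %


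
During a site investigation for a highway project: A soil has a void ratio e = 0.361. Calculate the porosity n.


Using the relation n = e / (1 + e)
n = 0.361 / (1 + 0.361)
n = 0.361 / 1.361
n = 0.2652


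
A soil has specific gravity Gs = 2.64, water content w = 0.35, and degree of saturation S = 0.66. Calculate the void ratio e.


Using the relation e = Gs * w / S
e = 2.64 * 0.35 / 0.66
e = 1.4


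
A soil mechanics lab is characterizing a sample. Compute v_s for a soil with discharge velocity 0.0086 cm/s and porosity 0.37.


Using v_s = v_d / n
v_s = 0.0086 / 0.37
v_s = 0.02324 cm/s


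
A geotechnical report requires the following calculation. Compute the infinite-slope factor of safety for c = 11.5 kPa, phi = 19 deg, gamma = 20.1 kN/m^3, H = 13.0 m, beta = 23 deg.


Result: 0.934

Derivation:
Using Fs = c / (gamma*H*sin(beta)*cos(beta)) + tan(phi)/tan(beta)
Cohesion contribution = 11.5 / (20.1*13.0*sin(23)*cos(23))
Cohesion contribution = 0.122364
Friction contribution = tan(19)/tan(23) = 0.811185
Fs = 0.122364 + 0.811185
Fs = 0.934


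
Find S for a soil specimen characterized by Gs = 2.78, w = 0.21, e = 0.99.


Using S = Gs * w / e
S = 2.78 * 0.21 / 0.99
S = 0.5897


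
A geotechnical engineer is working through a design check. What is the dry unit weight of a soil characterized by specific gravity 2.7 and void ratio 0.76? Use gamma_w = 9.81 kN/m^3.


Using gamma_d = Gs * gamma_w / (1 + e)
gamma_d = 2.7 * 9.81 / (1 + 0.76)
gamma_d = 2.7 * 9.81 / 1.76
gamma_d = 15.049 kN/m^3


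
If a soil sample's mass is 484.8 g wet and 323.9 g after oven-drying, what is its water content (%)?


Using w = (m_wet - m_dry) / m_dry * 100
m_wet - m_dry = 484.8 - 323.9 = 160.9 g
w = 160.9 / 323.9 * 100
w = 49.68 %


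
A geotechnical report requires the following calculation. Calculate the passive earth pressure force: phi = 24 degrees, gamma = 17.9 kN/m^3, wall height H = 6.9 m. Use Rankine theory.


Result: 1010.38 kN/m

Derivation:
Compute passive earth pressure coefficient:
Kp = tan^2(45 + phi/2) = tan^2(57.0) = 2.371184
Compute passive force:
Pp = 0.5 * Kp * gamma * H^2
Pp = 0.5 * 2.371184 * 17.9 * 6.9^2
Pp = 1010.38 kN/m


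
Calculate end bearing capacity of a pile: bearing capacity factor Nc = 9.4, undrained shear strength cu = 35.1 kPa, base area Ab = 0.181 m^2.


Using Qb = Nc * cu * Ab
Qb = 9.4 * 35.1 * 0.181
Qb = 59.72 kN


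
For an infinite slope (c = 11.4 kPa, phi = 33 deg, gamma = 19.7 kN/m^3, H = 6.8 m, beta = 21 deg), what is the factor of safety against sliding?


Using Fs = c / (gamma*H*sin(beta)*cos(beta)) + tan(phi)/tan(beta)
Cohesion contribution = 11.4 / (19.7*6.8*sin(21)*cos(21))
Cohesion contribution = 0.25436
Friction contribution = tan(33)/tan(21) = 1.69176
Fs = 0.25436 + 1.69176
Fs = 1.946


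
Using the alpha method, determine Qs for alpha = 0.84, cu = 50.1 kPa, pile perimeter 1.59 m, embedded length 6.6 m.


Result: 441.63 kN

Derivation:
Using Qs = alpha * cu * perimeter * L
Qs = 0.84 * 50.1 * 1.59 * 6.6
Qs = 441.63 kN


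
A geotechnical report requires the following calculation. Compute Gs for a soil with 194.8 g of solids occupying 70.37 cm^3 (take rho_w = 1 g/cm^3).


Using Gs = m_s / (V_s * rho_w)
Since rho_w = 1 g/cm^3:
Gs = 194.8 / 70.37
Gs = 2.768


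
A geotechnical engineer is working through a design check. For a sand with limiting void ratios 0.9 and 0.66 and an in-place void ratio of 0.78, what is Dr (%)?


Using Dr = (e_max - e) / (e_max - e_min) * 100
e_max - e = 0.9 - 0.78 = 0.12
e_max - e_min = 0.9 - 0.66 = 0.24
Dr = 0.12 / 0.24 * 100
Dr = 50.0 %


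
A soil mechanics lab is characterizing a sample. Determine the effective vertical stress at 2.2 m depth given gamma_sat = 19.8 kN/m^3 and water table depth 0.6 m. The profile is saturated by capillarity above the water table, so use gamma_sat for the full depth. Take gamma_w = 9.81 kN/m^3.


Result: 27.86 kPa

Derivation:
Total stress = gamma_sat * depth
sigma = 19.8 * 2.2 = 43.56 kPa
Pore water pressure u = gamma_w * (depth - d_wt)
u = 9.81 * (2.2 - 0.6) = 15.696 kPa
Effective stress = sigma - u
sigma' = 43.56 - 15.696 = 27.86 kPa


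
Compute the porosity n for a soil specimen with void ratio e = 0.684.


Using the relation n = e / (1 + e)
n = 0.684 / (1 + 0.684)
n = 0.684 / 1.684
n = 0.4062


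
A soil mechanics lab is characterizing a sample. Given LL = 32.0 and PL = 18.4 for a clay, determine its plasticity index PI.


Using PI = LL - PL
PI = 32.0 - 18.4
PI = 13.6


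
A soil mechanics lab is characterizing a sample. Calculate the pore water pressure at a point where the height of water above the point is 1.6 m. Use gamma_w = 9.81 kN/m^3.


Using u = gamma_w * h_w
u = 9.81 * 1.6
u = 15.7 kPa


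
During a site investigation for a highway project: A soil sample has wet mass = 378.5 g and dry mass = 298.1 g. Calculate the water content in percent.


Result: 26.97 %

Derivation:
Using w = (m_wet - m_dry) / m_dry * 100
m_wet - m_dry = 378.5 - 298.1 = 80.4 g
w = 80.4 / 298.1 * 100
w = 26.97 %


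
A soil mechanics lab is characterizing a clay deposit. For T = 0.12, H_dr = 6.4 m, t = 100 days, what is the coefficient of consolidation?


Using cv = T * H_dr^2 / t
H_dr^2 = 6.4^2 = 40.96
cv = 0.12 * 40.96 / 100
cv = 0.04915 m^2/day


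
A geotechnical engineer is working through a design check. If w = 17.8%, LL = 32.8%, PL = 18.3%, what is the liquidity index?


Result: -0.034

Derivation:
First compute the plasticity index:
PI = LL - PL = 32.8 - 18.3 = 14.5
Then compute the liquidity index:
LI = (w - PL) / PI
LI = (17.8 - 18.3) / 14.5
LI = -0.034


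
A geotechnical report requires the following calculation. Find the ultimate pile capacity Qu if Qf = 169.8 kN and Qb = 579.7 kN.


Using Qu = Qf + Qb
Qu = 169.8 + 579.7
Qu = 749.5 kN


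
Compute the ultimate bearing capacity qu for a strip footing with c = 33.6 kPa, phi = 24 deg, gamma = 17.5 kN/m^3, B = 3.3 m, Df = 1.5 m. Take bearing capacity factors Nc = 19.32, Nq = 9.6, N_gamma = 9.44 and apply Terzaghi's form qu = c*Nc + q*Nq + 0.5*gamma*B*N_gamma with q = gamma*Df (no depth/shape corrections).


Result: 1173.73 kPa

Derivation:
Compute qu = c*Nc + gamma*Df*Nq + 0.5*gamma*B*N_gamma
Term 1: 33.6 * 19.32 = 649.152
Term 2: 17.5 * 1.5 * 9.6 = 252.0
Term 3: 0.5 * 17.5 * 3.3 * 9.44 = 272.58
qu = 649.152 + 252.0 + 272.58
qu = 1173.73 kPa


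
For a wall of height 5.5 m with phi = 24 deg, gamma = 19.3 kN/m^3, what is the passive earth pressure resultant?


Compute passive earth pressure coefficient:
Kp = tan^2(45 + phi/2) = tan^2(57.0) = 2.371184
Compute passive force:
Pp = 0.5 * Kp * gamma * H^2
Pp = 0.5 * 2.371184 * 19.3 * 5.5^2
Pp = 692.18 kN/m


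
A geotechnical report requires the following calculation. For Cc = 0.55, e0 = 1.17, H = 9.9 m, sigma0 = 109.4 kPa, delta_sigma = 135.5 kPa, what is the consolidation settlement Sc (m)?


Using Sc = Cc * H / (1 + e0) * log10((sigma0 + delta_sigma) / sigma0)
Stress ratio = (109.4 + 135.5) / 109.4 = 2.23857
log10(2.23857) = 0.349971
Cc * H / (1 + e0) = 0.55 * 9.9 / (1 + 1.17) = 2.50922
Sc = 2.50922 * 0.349971
Sc = 0.8782 m


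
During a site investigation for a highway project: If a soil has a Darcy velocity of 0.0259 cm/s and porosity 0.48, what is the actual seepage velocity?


Result: 0.05396 cm/s

Derivation:
Using v_s = v_d / n
v_s = 0.0259 / 0.48
v_s = 0.05396 cm/s
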